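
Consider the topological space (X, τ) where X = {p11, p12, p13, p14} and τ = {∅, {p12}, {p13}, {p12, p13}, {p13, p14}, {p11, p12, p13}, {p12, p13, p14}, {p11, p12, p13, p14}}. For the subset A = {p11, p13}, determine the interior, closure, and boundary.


int(A) = {p13}, cl(A) = {p11, p13, p14}, ∂A = {p11, p14}.

Closed sets in (X, τ) are complements of opens:
  closed(X, τ) = {∅, {p11}, {p14}, {p11, p12}, {p11, p14}, {p11, p12, p14}, {p11, p13, p14}, {p11, p12, p13, p14}}.
int(A) = ⋃ {U ∈ τ : U ⊆ A}. Opens contained in A: ∅, {p13}.
Taking the union of these: int(A) = {p13}.
cl(A) = ⋂ {C closed : A ⊆ C}. Closed sets containing A: {p11, p13, p14}, {p11, p12, p13, p14}.
Intersecting these: cl(A) = {p11, p13, p14}.
∂A = cl(A) ∖ int(A) = {p11, p13, p14} ∖ {p13} = {p11, p14}.


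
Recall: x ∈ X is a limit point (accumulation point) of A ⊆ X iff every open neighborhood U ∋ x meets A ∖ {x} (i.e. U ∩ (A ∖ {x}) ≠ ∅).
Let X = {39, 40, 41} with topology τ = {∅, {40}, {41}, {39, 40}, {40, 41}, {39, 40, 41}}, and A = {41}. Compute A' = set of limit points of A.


A' = ∅

For each x ∈ X, list the open sets U ∈ τ with x ∈ U, then check whether U ∩ (A ∖ {x}) ≠ ∅ for every such U.
  x = 39: open {39, 40} ∋ x has {39, 40} ∩ (A ∖ {39}) = ∅, so x is NOT a limit point.
  x = 40: open {40} ∋ x has {40} ∩ (A ∖ {40}) = ∅, so x is NOT a limit point.
  x = 41: open {41} ∋ x has {41} ∩ (A ∖ {41}) = ∅, so x is NOT a limit point.
Collecting: A' = ∅.


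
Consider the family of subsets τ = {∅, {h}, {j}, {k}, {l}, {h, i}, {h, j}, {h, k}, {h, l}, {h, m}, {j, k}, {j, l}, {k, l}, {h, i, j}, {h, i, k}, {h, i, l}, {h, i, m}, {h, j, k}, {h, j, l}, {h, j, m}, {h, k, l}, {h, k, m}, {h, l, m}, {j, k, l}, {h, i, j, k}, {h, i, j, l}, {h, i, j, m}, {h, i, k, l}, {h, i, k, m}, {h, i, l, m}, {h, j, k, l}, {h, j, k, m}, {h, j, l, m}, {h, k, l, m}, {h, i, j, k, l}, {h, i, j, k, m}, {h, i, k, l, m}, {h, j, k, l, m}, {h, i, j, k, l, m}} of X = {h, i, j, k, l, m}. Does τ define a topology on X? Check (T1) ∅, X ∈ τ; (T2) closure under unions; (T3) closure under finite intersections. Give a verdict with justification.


τ is NOT a topology on X.

Axiom (T1): ∅ ∈ τ? Yes; X ∈ τ? Yes.
Axiom (T2/T3): check pairwise unions and intersections of members of τ.
Counterexample for (T2): {j} ∪ {h, i, l, m} = {h, i, j, l, m} ∉ τ. Therefore τ is NOT a topology.


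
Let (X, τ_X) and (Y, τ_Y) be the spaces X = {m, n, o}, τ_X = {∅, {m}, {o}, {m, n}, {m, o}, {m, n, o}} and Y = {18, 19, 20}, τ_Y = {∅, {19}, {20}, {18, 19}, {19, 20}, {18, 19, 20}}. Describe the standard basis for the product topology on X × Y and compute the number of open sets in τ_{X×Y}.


Basis B = {∅ × ∅, {m} × {19}, {m} × {20}, {o} × {19}, {o} × {20}, {m} × {18, 19}, {m} × {19, 20}, {m, n} × {19}, {m, o} × {19}, {m, n} × {20}, {m, o} × {20}, {o} × {18, 19}, {o} × {19, 20}, {m} × {18, 19, 20}, {m, n, o} × {19}, {m, n, o} × {20}, {o} × {18, 19, 20}, {m, n} × {18, 19}, {m, o} × {18, 19}, {m, n} × {19, 20}, {m, o} × {19, 20}, {m, n} × {18, 19, 20}, {m, o} × {18, 19, 20}, {m, n, o} × {18, 19}, {m, n, o} × {19, 20}, {m, n, o} × {18, 19, 20}}; |τ_{X×Y}| = 108.

Enumerate products U × V with U ∈ τ_X, V ∈ τ_Y (deduplicated):
  ∅ × ∅ = {} (∅)
  {m} × {19} = {(m,19)}
  {m} × {20} = {(m,20)}
  {o} × {19} = {(o,19)}
  {o} × {20} = {(o,20)}
  {m} × {18, 19} = {(m,18), (m,19)}
  {m} × {19, 20} = {(m,19), (m,20)}
  {m, n} × {19} = {(m,19), (n,19)}
  {m, o} × {19} = {(m,19), (o,19)}
  {m, n} × {20} = {(m,20), (n,20)}
  {m, o} × {20} = {(m,20), (o,20)}
  {o} × {18, 19} = {(o,18), (o,19)}
  {o} × {19, 20} = {(o,19), (o,20)}
  {m} × {18, 19, 20} = {(m,18), (m,19), (m,20)}
  {m, n, o} × {19} = {(m,19), (n,19), (o,19)}
  {m, n, o} × {20} = {(m,20), (n,20), (o,20)}
  {o} × {18, 19, 20} = {(o,18), (o,19), (o,20)}
  {m, n} × {18, 19} = {(m,18), (m,19), (n,18), (n,19)}
  {m, o} × {18, 19} = {(m,18), (m,19), (o,18), (o,19)}
  {m, n} × {19, 20} = {(m,19), (m,20), (n,19), (n,20)}
  {m, o} × {19, 20} = {(m,19), (m,20), (o,19), (o,20)}
  {m, n} × {18, 19, 20} = {(m,18), (m,19), (m,20), (n,18), (n,19), (n,20)}
  {m, o} × {18, 19, 20} = {(m,18), (m,19), (m,20), (o,18), (o,19), (o,20)}
  {m, n, o} × {18, 19} = {(m,18), (m,19), (n,18), (n,19), (o,18), (o,19)}
  {m, n, o} × {19, 20} = {(m,19), (m,20), (n,19), (n,20), (o,19), (o,20)}
  {m, n, o} × {18, 19, 20} = {(m,18), (m,19), (m,20), (n,18), (n,19), (n,20), (o,18), (o,19), (o,20)}
These 26 distinct sets form the basis B.
Close under arbitrary unions to get τ_{X×Y}; counting gives |τ_{X×Y}| = 108.


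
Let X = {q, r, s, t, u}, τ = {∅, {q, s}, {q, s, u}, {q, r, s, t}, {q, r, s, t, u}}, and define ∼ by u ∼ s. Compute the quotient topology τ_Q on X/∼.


X/∼ = {[q], [r], [s=u], [t]}; |τ_Q| = 3.

Equivalence classes: [q], [r], [s=u], [t].
Quotient map π: X → X/∼ sends q ↦ [q], r ↦ [r], s ↦ [s=u], t ↦ [t], u ↦ [s=u].
For each subset V ⊆ X/∼, compute π^{-1}(V) ⊆ X and check whether π^{-1}(V) ∈ τ. V is open in τ_Q iff π^{-1}(V) ∈ τ.
  V = {}: π^{-1}(V) = ∅ ∈ τ ✓.
  V = {[q]}: π^{-1}(V) = {q} ∉ τ ✗.
  V = {[r]}: π^{-1}(V) = {r} ∉ τ ✗.
  V = {[q], [r]}: π^{-1}(V) = {q, r} ∉ τ ✗.
  V = {[s=u]}: π^{-1}(V) = {s, u} ∉ τ ✗.
  V = {[q], [s=u]}: π^{-1}(V) = {q, s, u} ∈ τ ✓.
  V = {[r], [s=u]}: π^{-1}(V) = {r, s, u} ∉ τ ✗.
  V = {[q], [r], [s=u]}: π^{-1}(V) = {q, r, s, u} ∉ τ ✗.
  V = {[t]}: π^{-1}(V) = {t} ∉ τ ✗.
  V = {[q], [t]}: π^{-1}(V) = {q, t} ∉ τ ✗.
  V = {[r], [t]}: π^{-1}(V) = {r, t} ∉ τ ✗.
  V = {[q], [r], [t]}: π^{-1}(V) = {q, r, t} ∉ τ ✗.
  V = {[s=u], [t]}: π^{-1}(V) = {s, t, u} ∉ τ ✗.
  V = {[q], [s=u], [t]}: π^{-1}(V) = {q, s, t, u} ∉ τ ✗.
  V = {[r], [s=u], [t]}: π^{-1}(V) = {r, s, t, u} ∉ τ ✗.
  V = {[q], [r], [s=u], [t]}: π^{-1}(V) = {q, r, s, t, u} ∈ τ ✓.
Open sets in the quotient: τ_Q = {{}, {[q], [s=u]}, {[q], [r], [s=u], [t]}} (3 elements).


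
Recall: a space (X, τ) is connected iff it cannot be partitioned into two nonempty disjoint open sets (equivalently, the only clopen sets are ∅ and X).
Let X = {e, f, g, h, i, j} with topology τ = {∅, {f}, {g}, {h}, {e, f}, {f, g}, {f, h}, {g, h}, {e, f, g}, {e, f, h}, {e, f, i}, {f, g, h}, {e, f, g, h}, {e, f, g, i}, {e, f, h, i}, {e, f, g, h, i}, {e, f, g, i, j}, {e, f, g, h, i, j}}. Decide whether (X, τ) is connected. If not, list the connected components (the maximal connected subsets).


(X, τ) is disconnected; components = [{h}, {e, f, g, i, j}].

Find clopen sets (U ∈ τ with X ∖ U ∈ τ):
  U = ∅, X ∖ U = {e, f, g, h, i, j} — both open, so U is clopen.
  U = {h}, X ∖ U = {e, f, g, i, j} — both open, so U is clopen.
  U = {e, f, g, i, j}, X ∖ U = {h} — both open, so U is clopen.
  U = {e, f, g, h, i, j}, X ∖ U = ∅ — both open, so U is clopen.
Nontrivial clopen(s) exist: e.g. {e, f, g, i, j}. So (X, τ) is disconnected.
Compute connected components by grouping points that agree on all clopens:
  component: {h}
  component: {e, f, g, i, j}


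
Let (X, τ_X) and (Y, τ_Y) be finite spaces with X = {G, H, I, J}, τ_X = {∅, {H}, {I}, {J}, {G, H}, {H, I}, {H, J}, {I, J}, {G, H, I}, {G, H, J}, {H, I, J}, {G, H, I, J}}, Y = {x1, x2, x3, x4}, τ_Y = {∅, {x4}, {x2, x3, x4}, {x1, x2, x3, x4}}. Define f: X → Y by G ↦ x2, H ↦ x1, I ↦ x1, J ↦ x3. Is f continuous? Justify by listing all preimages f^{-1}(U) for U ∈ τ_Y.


f is NOT continuous.

Compute f^{-1}(U) for each U ∈ τ_Y:
  U = ∅: f^{-1}(U) = ∅ ∈ τ_X ✓.
  U = {x4}: f^{-1}(U) = ∅ ∈ τ_X ✓.
  U = {x2, x3, x4}: f^{-1}(U) = {G, J} ∉ τ_X ✗.
  U = {x1, x2, x3, x4}: f^{-1}(U) = {G, H, I, J} ∈ τ_X ✓.
Found U = {x2, x3, x4} with f^{-1}(U) = {G, J} not in τ_X. Therefore f is NOT continuous.


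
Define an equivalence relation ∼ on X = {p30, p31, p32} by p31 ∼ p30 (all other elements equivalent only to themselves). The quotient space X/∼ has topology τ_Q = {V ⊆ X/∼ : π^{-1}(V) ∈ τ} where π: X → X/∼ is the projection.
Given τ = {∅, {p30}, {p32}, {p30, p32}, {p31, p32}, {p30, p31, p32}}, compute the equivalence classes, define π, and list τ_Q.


X/∼ = {[p30=p31], [p32]}; |τ_Q| = 3.

Equivalence classes: [p30=p31], [p32].
Quotient map π: X → X/∼ sends p30 ↦ [p30=p31], p31 ↦ [p30=p31], p32 ↦ [p32].
For each subset V ⊆ X/∼, compute π^{-1}(V) ⊆ X and check whether π^{-1}(V) ∈ τ. V is open in τ_Q iff π^{-1}(V) ∈ τ.
  V = {}: π^{-1}(V) = ∅ ∈ τ ✓.
  V = {[p30=p31]}: π^{-1}(V) = {p30, p31} ∉ τ ✗.
  V = {[p32]}: π^{-1}(V) = {p32} ∈ τ ✓.
  V = {[p30=p31], [p32]}: π^{-1}(V) = {p30, p31, p32} ∈ τ ✓.
Open sets in the quotient: τ_Q = {{}, {[p32]}, {[p30=p31], [p32]}} (3 elements).


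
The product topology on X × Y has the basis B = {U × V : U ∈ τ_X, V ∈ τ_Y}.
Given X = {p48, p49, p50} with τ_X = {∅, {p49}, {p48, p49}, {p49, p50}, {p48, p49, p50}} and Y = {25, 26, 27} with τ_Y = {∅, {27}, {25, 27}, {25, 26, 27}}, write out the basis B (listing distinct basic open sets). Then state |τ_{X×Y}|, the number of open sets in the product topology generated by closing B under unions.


Basis B = {∅ × ∅, {p49} × {27}, {p48, p49} × {27}, {p49} × {25, 27}, {p49, p50} × {27}, {p48, p49, p50} × {27}, {p49} × {25, 26, 27}, {p48, p49} × {25, 27}, {p49, p50} × {25, 27}, {p48, p49} × {25, 26, 27}, {p48, p49, p50} × {25, 27}, {p49, p50} × {25, 26, 27}, {p48, p49, p50} × {25, 26, 27}}; |τ_{X×Y}| = 30.

Enumerate products U × V with U ∈ τ_X, V ∈ τ_Y (deduplicated):
  ∅ × ∅ = {} (∅)
  {p49} × {27} = {(p49,27)}
  {p48, p49} × {27} = {(p48,27), (p49,27)}
  {p49} × {25, 27} = {(p49,25), (p49,27)}
  {p49, p50} × {27} = {(p49,27), (p50,27)}
  {p48, p49, p50} × {27} = {(p48,27), (p49,27), (p50,27)}
  {p49} × {25, 26, 27} = {(p49,25), (p49,26), (p49,27)}
  {p48, p49} × {25, 27} = {(p48,25), (p48,27), (p49,25), (p49,27)}
  {p49, p50} × {25, 27} = {(p49,25), (p49,27), (p50,25), (p50,27)}
  {p48, p49} × {25, 26, 27} = {(p48,25), (p48,26), (p48,27), (p49,25), (p49,26), (p49,27)}
  {p48, p49, p50} × {25, 27} = {(p48,25), (p48,27), (p49,25), (p49,27), (p50,25), (p50,27)}
  {p49, p50} × {25, 26, 27} = {(p49,25), (p49,26), (p49,27), (p50,25), (p50,26), (p50,27)}
  {p48, p49, p50} × {25, 26, 27} = {(p48,25), (p48,26), (p48,27), (p49,25), (p49,26), (p49,27), (p50,25), (p50,26), (p50,27)}
These 13 distinct sets form the basis B.
Close under arbitrary unions to get τ_{X×Y}; counting gives |τ_{X×Y}| = 30.


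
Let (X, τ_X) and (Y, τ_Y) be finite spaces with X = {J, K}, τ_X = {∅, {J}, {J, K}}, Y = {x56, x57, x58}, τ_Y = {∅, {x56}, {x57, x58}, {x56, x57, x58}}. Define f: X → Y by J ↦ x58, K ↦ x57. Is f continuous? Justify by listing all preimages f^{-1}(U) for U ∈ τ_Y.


f IS continuous.

Compute f^{-1}(U) for each U ∈ τ_Y:
  U = ∅: f^{-1}(U) = ∅ ∈ τ_X ✓.
  U = {x56}: f^{-1}(U) = ∅ ∈ τ_X ✓.
  U = {x57, x58}: f^{-1}(U) = {J, K} ∈ τ_X ✓.
  U = {x56, x57, x58}: f^{-1}(U) = {J, K} ∈ τ_X ✓.
Every preimage lies in τ_X, so f IS continuous.


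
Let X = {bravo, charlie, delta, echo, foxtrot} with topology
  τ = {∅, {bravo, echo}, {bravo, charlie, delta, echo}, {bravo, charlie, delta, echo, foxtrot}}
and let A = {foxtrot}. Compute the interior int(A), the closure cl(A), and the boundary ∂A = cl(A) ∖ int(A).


int(A) = ∅, cl(A) = {foxtrot}, ∂A = {foxtrot}.

Closed sets in (X, τ) are complements of opens:
  closed(X, τ) = {∅, {foxtrot}, {charlie, delta, foxtrot}, {bravo, charlie, delta, echo, foxtrot}}.
int(A) = ⋃ {U ∈ τ : U ⊆ A}. Opens contained in A: ∅.
Taking the union of these: int(A) = ∅.
cl(A) = ⋂ {C closed : A ⊆ C}. Closed sets containing A: {foxtrot}, {charlie, delta, foxtrot}, {bravo, charlie, delta, echo, foxtrot}.
Intersecting these: cl(A) = {foxtrot}.
∂A = cl(A) ∖ int(A) = {foxtrot} ∖ ∅ = {foxtrot}.


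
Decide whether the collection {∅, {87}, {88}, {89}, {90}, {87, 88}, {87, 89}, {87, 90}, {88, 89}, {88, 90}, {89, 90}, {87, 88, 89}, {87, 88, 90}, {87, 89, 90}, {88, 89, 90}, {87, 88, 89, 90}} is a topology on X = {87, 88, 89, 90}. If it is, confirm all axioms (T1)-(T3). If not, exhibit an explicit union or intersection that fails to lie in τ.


τ IS a topology on X.

Axiom (T1): ∅ ∈ τ? Yes; X ∈ τ? Yes.
Axiom (T2/T3): check pairwise unions and intersections of members of τ.
All pairwise intersections and unions checked — each lies in τ. Therefore τ satisfies (T1), (T2), (T3): it IS a topology on X.


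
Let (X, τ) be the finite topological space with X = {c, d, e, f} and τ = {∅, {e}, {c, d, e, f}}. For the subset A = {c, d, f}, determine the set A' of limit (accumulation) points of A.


A' = {c, d, f}

For each x ∈ X, list the open sets U ∈ τ with x ∈ U, then check whether U ∩ (A ∖ {x}) ≠ ∅ for every such U.
  x = c: opens ∋ x are {c, d, e, f}; each meets A ∖ {c}, so x IS a limit point.
  x = d: opens ∋ x are {c, d, e, f}; each meets A ∖ {d}, so x IS a limit point.
  x = e: open {e} ∋ x has {e} ∩ (A ∖ {e}) = ∅, so x is NOT a limit point.
  x = f: opens ∋ x are {c, d, e, f}; each meets A ∖ {f}, so x IS a limit point.
Collecting: A' = {c, d, f}.


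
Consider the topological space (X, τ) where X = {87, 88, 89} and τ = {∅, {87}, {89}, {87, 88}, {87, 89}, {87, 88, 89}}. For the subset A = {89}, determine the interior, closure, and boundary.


int(A) = {89}, cl(A) = {89}, ∂A = ∅.

Closed sets in (X, τ) are complements of opens:
  closed(X, τ) = {∅, {88}, {89}, {87, 88}, {88, 89}, {87, 88, 89}}.
int(A) = ⋃ {U ∈ τ : U ⊆ A}. Opens contained in A: ∅, {89}.
Taking the union of these: int(A) = {89}.
cl(A) = ⋂ {C closed : A ⊆ C}. Closed sets containing A: {89}, {88, 89}, {87, 88, 89}.
Intersecting these: cl(A) = {89}.
∂A = cl(A) ∖ int(A) = {89} ∖ {89} = ∅.


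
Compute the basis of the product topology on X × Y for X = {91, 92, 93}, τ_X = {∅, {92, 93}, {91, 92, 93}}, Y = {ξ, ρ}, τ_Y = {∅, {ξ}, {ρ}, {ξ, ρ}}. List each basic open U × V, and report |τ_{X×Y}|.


Basis B = {∅ × ∅, {92, 93} × {ξ}, {92, 93} × {ρ}, {91, 92, 93} × {ξ}, {91, 92, 93} × {ρ}, {92, 93} × {ξ, ρ}, {91, 92, 93} × {ξ, ρ}}; |τ_{X×Y}| = 9.

Enumerate products U × V with U ∈ τ_X, V ∈ τ_Y (deduplicated):
  ∅ × ∅ = {} (∅)
  {92, 93} × {ξ} = {(92,ξ), (93,ξ)}
  {92, 93} × {ρ} = {(92,ρ), (93,ρ)}
  {91, 92, 93} × {ξ} = {(91,ξ), (92,ξ), (93,ξ)}
  {91, 92, 93} × {ρ} = {(91,ρ), (92,ρ), (93,ρ)}
  {92, 93} × {ξ, ρ} = {(92,ξ), (92,ρ), (93,ξ), (93,ρ)}
  {91, 92, 93} × {ξ, ρ} = {(91,ξ), (91,ρ), (92,ξ), (92,ρ), (93,ξ), (93,ρ)}
These 7 distinct sets form the basis B.
Close under arbitrary unions to get τ_{X×Y}; counting gives |τ_{X×Y}| = 9.


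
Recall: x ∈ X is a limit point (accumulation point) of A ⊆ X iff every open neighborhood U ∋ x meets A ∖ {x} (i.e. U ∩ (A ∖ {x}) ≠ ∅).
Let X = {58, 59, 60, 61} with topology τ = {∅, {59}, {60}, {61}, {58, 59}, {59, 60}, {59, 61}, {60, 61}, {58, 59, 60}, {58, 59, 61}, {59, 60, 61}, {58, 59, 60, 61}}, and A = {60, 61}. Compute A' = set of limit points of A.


A' = ∅

For each x ∈ X, list the open sets U ∈ τ with x ∈ U, then check whether U ∩ (A ∖ {x}) ≠ ∅ for every such U.
  x = 58: open {58, 59} ∋ x has {58, 59} ∩ (A ∖ {58}) = ∅, so x is NOT a limit point.
  x = 59: open {59} ∋ x has {59} ∩ (A ∖ {59}) = ∅, so x is NOT a limit point.
  x = 60: open {60} ∋ x has {60} ∩ (A ∖ {60}) = ∅, so x is NOT a limit point.
  x = 61: open {61} ∋ x has {61} ∩ (A ∖ {61}) = ∅, so x is NOT a limit point.
Collecting: A' = ∅.


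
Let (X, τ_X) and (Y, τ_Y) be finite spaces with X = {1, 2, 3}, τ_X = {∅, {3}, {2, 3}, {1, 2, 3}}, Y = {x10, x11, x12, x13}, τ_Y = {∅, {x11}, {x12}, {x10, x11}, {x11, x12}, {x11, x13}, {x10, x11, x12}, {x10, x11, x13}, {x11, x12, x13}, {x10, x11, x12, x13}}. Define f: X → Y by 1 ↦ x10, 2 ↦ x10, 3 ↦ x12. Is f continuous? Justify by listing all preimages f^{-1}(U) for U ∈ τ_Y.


f is NOT continuous.

Compute f^{-1}(U) for each U ∈ τ_Y:
  U = ∅: f^{-1}(U) = ∅ ∈ τ_X ✓.
  U = {x11}: f^{-1}(U) = ∅ ∈ τ_X ✓.
  U = {x12}: f^{-1}(U) = {3} ∈ τ_X ✓.
  U = {x10, x11}: f^{-1}(U) = {1, 2} ∉ τ_X ✗.
  U = {x11, x12}: f^{-1}(U) = {3} ∈ τ_X ✓.
  U = {x11, x13}: f^{-1}(U) = ∅ ∈ τ_X ✓.
  U = {x10, x11, x12}: f^{-1}(U) = {1, 2, 3} ∈ τ_X ✓.
  U = {x10, x11, x13}: f^{-1}(U) = {1, 2} ∉ τ_X ✗.
  U = {x11, x12, x13}: f^{-1}(U) = {3} ∈ τ_X ✓.
  U = {x10, x11, x12, x13}: f^{-1}(U) = {1, 2, 3} ∈ τ_X ✓.
Found U = {x10, x11} with f^{-1}(U) = {1, 2} not in τ_X. Therefore f is NOT continuous.


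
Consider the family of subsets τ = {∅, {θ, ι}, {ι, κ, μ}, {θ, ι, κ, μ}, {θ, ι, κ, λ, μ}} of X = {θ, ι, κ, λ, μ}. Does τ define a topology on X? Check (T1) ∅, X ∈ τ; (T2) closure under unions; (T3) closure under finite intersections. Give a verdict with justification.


τ is NOT a topology on X.

Axiom (T1): ∅ ∈ τ? Yes; X ∈ τ? Yes.
Axiom (T2/T3): check pairwise unions and intersections of members of τ.
Counterexample for (T3): {θ, ι} ∩ {ι, κ, μ} = {ι} ∉ τ. Therefore τ is NOT a topology.


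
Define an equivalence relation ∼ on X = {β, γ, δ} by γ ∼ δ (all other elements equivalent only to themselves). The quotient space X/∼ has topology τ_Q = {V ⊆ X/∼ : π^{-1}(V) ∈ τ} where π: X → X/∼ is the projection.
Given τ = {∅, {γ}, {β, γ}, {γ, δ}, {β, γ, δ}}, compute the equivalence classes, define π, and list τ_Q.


X/∼ = {[β], [γ=δ]}; |τ_Q| = 3.

Equivalence classes: [β], [γ=δ].
Quotient map π: X → X/∼ sends β ↦ [β], γ ↦ [γ=δ], δ ↦ [γ=δ].
For each subset V ⊆ X/∼, compute π^{-1}(V) ⊆ X and check whether π^{-1}(V) ∈ τ. V is open in τ_Q iff π^{-1}(V) ∈ τ.
  V = {}: π^{-1}(V) = ∅ ∈ τ ✓.
  V = {[β]}: π^{-1}(V) = {β} ∉ τ ✗.
  V = {[γ=δ]}: π^{-1}(V) = {γ, δ} ∈ τ ✓.
  V = {[β], [γ=δ]}: π^{-1}(V) = {β, γ, δ} ∈ τ ✓.
Open sets in the quotient: τ_Q = {{}, {[γ=δ]}, {[β], [γ=δ]}} (3 elements).


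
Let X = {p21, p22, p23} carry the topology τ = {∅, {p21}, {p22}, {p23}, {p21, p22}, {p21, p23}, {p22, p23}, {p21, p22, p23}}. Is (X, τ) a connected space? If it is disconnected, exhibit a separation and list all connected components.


(X, τ) is disconnected; components = [{p21}, {p22}, {p23}].

Find clopen sets (U ∈ τ with X ∖ U ∈ τ):
  U = ∅, X ∖ U = {p21, p22, p23} — both open, so U is clopen.
  U = {p21}, X ∖ U = {p22, p23} — both open, so U is clopen.
  U = {p22}, X ∖ U = {p21, p23} — both open, so U is clopen.
  U = {p23}, X ∖ U = {p21, p22} — both open, so U is clopen.
  U = {p21, p22}, X ∖ U = {p23} — both open, so U is clopen.
  U = {p21, p23}, X ∖ U = {p22} — both open, so U is clopen.
  U = {p22, p23}, X ∖ U = {p21} — both open, so U is clopen.
  U = {p21, p22, p23}, X ∖ U = ∅ — both open, so U is clopen.
Nontrivial clopen(s) exist: e.g. {p23}. So (X, τ) is disconnected.
Compute connected components by grouping points that agree on all clopens:
  component: {p21}
  component: {p22}
  component: {p23}


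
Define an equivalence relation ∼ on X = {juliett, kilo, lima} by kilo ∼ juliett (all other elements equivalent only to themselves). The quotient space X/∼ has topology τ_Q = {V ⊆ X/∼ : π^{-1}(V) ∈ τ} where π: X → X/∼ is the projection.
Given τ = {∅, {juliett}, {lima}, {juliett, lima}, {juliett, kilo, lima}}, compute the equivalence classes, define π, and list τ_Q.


X/∼ = {[juliett=kilo], [lima]}; |τ_Q| = 3.

Equivalence classes: [juliett=kilo], [lima].
Quotient map π: X → X/∼ sends juliett ↦ [juliett=kilo], kilo ↦ [juliett=kilo], lima ↦ [lima].
For each subset V ⊆ X/∼, compute π^{-1}(V) ⊆ X and check whether π^{-1}(V) ∈ τ. V is open in τ_Q iff π^{-1}(V) ∈ τ.
  V = {}: π^{-1}(V) = ∅ ∈ τ ✓.
  V = {[juliett=kilo]}: π^{-1}(V) = {juliett, kilo} ∉ τ ✗.
  V = {[lima]}: π^{-1}(V) = {lima} ∈ τ ✓.
  V = {[juliett=kilo], [lima]}: π^{-1}(V) = {juliett, kilo, lima} ∈ τ ✓.
Open sets in the quotient: τ_Q = {{}, {[lima]}, {[juliett=kilo], [lima]}} (3 elements).


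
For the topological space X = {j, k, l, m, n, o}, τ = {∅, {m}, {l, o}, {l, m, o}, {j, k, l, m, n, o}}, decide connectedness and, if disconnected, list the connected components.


(X, τ) is connected.

Find clopen sets (U ∈ τ with X ∖ U ∈ τ):
  U = ∅, X ∖ U = {j, k, l, m, n, o} — both open, so U is clopen.
  U = {j, k, l, m, n, o}, X ∖ U = ∅ — both open, so U is clopen.
Only trivial clopens (∅ and X) exist, so (X, τ) is connected.
Compute connected components by grouping points that agree on all clopens:
  component: {j, k, l, m, n, o}


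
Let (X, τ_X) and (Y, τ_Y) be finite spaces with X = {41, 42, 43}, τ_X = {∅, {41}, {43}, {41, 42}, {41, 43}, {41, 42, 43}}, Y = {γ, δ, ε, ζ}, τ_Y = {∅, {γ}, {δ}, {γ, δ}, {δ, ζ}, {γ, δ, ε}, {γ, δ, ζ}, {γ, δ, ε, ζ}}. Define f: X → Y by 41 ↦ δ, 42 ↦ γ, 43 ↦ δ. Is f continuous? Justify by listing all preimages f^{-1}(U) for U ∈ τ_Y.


f is NOT continuous.

Compute f^{-1}(U) for each U ∈ τ_Y:
  U = ∅: f^{-1}(U) = ∅ ∈ τ_X ✓.
  U = {γ}: f^{-1}(U) = {42} ∉ τ_X ✗.
  U = {δ}: f^{-1}(U) = {41, 43} ∈ τ_X ✓.
  U = {γ, δ}: f^{-1}(U) = {41, 42, 43} ∈ τ_X ✓.
  U = {δ, ζ}: f^{-1}(U) = {41, 43} ∈ τ_X ✓.
  U = {γ, δ, ε}: f^{-1}(U) = {41, 42, 43} ∈ τ_X ✓.
  U = {γ, δ, ζ}: f^{-1}(U) = {41, 42, 43} ∈ τ_X ✓.
  U = {γ, δ, ε, ζ}: f^{-1}(U) = {41, 42, 43} ∈ τ_X ✓.
Found U = {γ} with f^{-1}(U) = {42} not in τ_X. Therefore f is NOT continuous.


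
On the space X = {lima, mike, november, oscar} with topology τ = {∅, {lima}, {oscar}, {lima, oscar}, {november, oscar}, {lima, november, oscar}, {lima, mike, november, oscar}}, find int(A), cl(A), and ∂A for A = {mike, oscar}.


int(A) = {oscar}, cl(A) = {mike, november, oscar}, ∂A = {mike, november}.

Closed sets in (X, τ) are complements of opens:
  closed(X, τ) = {∅, {mike}, {lima, mike}, {mike, november}, {lima, mike, november}, {mike, november, oscar}, {lima, mike, november, oscar}}.
int(A) = ⋃ {U ∈ τ : U ⊆ A}. Opens contained in A: ∅, {oscar}.
Taking the union of these: int(A) = {oscar}.
cl(A) = ⋂ {C closed : A ⊆ C}. Closed sets containing A: {mike, november, oscar}, {lima, mike, november, oscar}.
Intersecting these: cl(A) = {mike, november, oscar}.
∂A = cl(A) ∖ int(A) = {mike, november, oscar} ∖ {oscar} = {mike, november}.


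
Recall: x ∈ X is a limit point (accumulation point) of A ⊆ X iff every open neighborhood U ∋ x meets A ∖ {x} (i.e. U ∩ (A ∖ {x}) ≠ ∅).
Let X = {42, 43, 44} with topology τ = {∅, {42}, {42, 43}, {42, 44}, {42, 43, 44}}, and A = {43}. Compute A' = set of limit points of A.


A' = ∅

For each x ∈ X, list the open sets U ∈ τ with x ∈ U, then check whether U ∩ (A ∖ {x}) ≠ ∅ for every such U.
  x = 42: open {42} ∋ x has {42} ∩ (A ∖ {42}) = ∅, so x is NOT a limit point.
  x = 43: open {42, 43} ∋ x has {42, 43} ∩ (A ∖ {43}) = ∅, so x is NOT a limit point.
  x = 44: open {42, 44} ∋ x has {42, 44} ∩ (A ∖ {44}) = ∅, so x is NOT a limit point.
Collecting: A' = ∅.


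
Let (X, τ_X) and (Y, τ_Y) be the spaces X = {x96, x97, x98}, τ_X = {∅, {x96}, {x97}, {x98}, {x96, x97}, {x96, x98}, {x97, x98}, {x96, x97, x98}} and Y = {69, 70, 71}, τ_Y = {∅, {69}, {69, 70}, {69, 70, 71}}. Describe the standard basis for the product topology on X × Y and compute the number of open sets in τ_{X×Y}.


Basis B = {∅ × ∅, {x96} × {69}, {x97} × {69}, {x98} × {69}, {x96} × {69, 70}, {x96, x97} × {69}, {x96, x98} × {69}, {x97} × {69, 70}, {x97, x98} × {69}, {x98} × {69, 70}, {x96} × {69, 70, 71}, {x96, x97, x98} × {69}, {x97} × {69, 70, 71}, {x98} × {69, 70, 71}, {x96, x97} × {69, 70}, {x96, x98} × {69, 70}, {x97, x98} × {69, 70}, {x96, x97} × {69, 70, 71}, {x96, x98} × {69, 70, 71}, {x96, x97, x98} × {69, 70}, {x97, x98} × {69, 70, 71}, {x96, x97, x98} × {69, 70, 71}}; |τ_{X×Y}| = 64.

Enumerate products U × V with U ∈ τ_X, V ∈ τ_Y (deduplicated):
  ∅ × ∅ = {} (∅)
  {x96} × {69} = {(x96,69)}
  {x97} × {69} = {(x97,69)}
  {x98} × {69} = {(x98,69)}
  {x96} × {69, 70} = {(x96,69), (x96,70)}
  {x96, x97} × {69} = {(x96,69), (x97,69)}
  {x96, x98} × {69} = {(x96,69), (x98,69)}
  {x97} × {69, 70} = {(x97,69), (x97,70)}
  {x97, x98} × {69} = {(x97,69), (x98,69)}
  {x98} × {69, 70} = {(x98,69), (x98,70)}
  {x96} × {69, 70, 71} = {(x96,69), (x96,70), (x96,71)}
  {x96, x97, x98} × {69} = {(x96,69), (x97,69), (x98,69)}
  {x97} × {69, 70, 71} = {(x97,69), (x97,70), (x97,71)}
  {x98} × {69, 70, 71} = {(x98,69), (x98,70), (x98,71)}
  {x96, x97} × {69, 70} = {(x96,69), (x96,70), (x97,69), (x97,70)}
  {x96, x98} × {69, 70} = {(x96,69), (x96,70), (x98,69), (x98,70)}
  {x97, x98} × {69, 70} = {(x97,69), (x97,70), (x98,69), (x98,70)}
  {x96, x97} × {69, 70, 71} = {(x96,69), (x96,70), (x96,71), (x97,69), (x97,70), (x97,71)}
  {x96, x98} × {69, 70, 71} = {(x96,69), (x96,70), (x96,71), (x98,69), (x98,70), (x98,71)}
  {x96, x97, x98} × {69, 70} = {(x96,69), (x96,70), (x97,69), (x97,70), (x98,69), (x98,70)}
  {x97, x98} × {69, 70, 71} = {(x97,69), (x97,70), (x97,71), (x98,69), (x98,70), (x98,71)}
  {x96, x97, x98} × {69, 70, 71} = {(x96,69), (x96,70), (x96,71), (x97,69), (x97,70), (x97,71), (x98,69), (x98,70), (x98,71)}
These 22 distinct sets form the basis B.
Close under arbitrary unions to get τ_{X×Y}; counting gives |τ_{X×Y}| = 64.


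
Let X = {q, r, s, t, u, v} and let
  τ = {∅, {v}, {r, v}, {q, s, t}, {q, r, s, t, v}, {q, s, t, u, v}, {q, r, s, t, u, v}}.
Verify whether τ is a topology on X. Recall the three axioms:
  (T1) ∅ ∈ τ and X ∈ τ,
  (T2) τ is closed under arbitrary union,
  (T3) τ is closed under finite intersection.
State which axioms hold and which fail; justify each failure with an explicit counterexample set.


τ is NOT a topology on X.

Axiom (T1): ∅ ∈ τ? Yes; X ∈ τ? Yes.
Axiom (T2/T3): check pairwise unions and intersections of members of τ.
Counterexample for (T2): {v} ∪ {q, s, t} = {q, s, t, v} ∉ τ. Therefore τ is NOT a topology.


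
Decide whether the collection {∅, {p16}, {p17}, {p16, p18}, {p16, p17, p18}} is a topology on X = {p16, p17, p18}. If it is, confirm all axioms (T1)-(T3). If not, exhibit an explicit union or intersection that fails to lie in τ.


τ is NOT a topology on X.

Axiom (T1): ∅ ∈ τ? Yes; X ∈ τ? Yes.
Axiom (T2/T3): check pairwise unions and intersections of members of τ.
Counterexample for (T2): {p16} ∪ {p17} = {p16, p17} ∉ τ. Therefore τ is NOT a topology.


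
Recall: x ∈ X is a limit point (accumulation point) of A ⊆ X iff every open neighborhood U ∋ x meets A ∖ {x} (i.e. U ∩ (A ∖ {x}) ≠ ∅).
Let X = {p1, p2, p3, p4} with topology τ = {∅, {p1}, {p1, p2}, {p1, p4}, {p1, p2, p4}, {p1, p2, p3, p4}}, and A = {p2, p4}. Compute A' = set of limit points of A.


A' = {p3}

For each x ∈ X, list the open sets U ∈ τ with x ∈ U, then check whether U ∩ (A ∖ {x}) ≠ ∅ for every such U.
  x = p1: open {p1} ∋ x has {p1} ∩ (A ∖ {p1}) = ∅, so x is NOT a limit point.
  x = p2: open {p1, p2} ∋ x has {p1, p2} ∩ (A ∖ {p2}) = ∅, so x is NOT a limit point.
  x = p3: opens ∋ x are {p1, p2, p3, p4}; each meets A ∖ {p3}, so x IS a limit point.
  x = p4: open {p1, p4} ∋ x has {p1, p4} ∩ (A ∖ {p4}) = ∅, so x is NOT a limit point.
Collecting: A' = {p3}.


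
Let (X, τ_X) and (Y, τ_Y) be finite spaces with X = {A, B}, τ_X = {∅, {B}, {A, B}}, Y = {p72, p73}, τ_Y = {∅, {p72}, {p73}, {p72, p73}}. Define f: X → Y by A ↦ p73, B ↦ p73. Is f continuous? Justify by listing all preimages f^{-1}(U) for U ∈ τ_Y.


f IS continuous.

Compute f^{-1}(U) for each U ∈ τ_Y:
  U = ∅: f^{-1}(U) = ∅ ∈ τ_X ✓.
  U = {p72}: f^{-1}(U) = ∅ ∈ τ_X ✓.
  U = {p73}: f^{-1}(U) = {A, B} ∈ τ_X ✓.
  U = {p72, p73}: f^{-1}(U) = {A, B} ∈ τ_X ✓.
Every preimage lies in τ_X, so f IS continuous.


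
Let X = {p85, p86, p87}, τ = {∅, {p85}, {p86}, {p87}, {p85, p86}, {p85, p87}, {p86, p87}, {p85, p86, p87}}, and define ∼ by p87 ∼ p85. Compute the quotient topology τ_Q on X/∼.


X/∼ = {[p85=p87], [p86]}; |τ_Q| = 4.

Equivalence classes: [p85=p87], [p86].
Quotient map π: X → X/∼ sends p85 ↦ [p85=p87], p86 ↦ [p86], p87 ↦ [p85=p87].
For each subset V ⊆ X/∼, compute π^{-1}(V) ⊆ X and check whether π^{-1}(V) ∈ τ. V is open in τ_Q iff π^{-1}(V) ∈ τ.
  V = {}: π^{-1}(V) = ∅ ∈ τ ✓.
  V = {[p85=p87]}: π^{-1}(V) = {p85, p87} ∈ τ ✓.
  V = {[p86]}: π^{-1}(V) = {p86} ∈ τ ✓.
  V = {[p85=p87], [p86]}: π^{-1}(V) = {p85, p86, p87} ∈ τ ✓.
Open sets in the quotient: τ_Q = {{}, {[p85=p87]}, {[p86]}, {[p85=p87], [p86]}} (4 elements).


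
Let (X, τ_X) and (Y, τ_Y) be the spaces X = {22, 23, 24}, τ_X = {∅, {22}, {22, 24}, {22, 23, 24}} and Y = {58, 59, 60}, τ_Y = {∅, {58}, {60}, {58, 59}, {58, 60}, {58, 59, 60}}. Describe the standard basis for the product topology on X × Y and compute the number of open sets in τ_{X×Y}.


Basis B = {∅ × ∅, {22} × {58}, {22} × {60}, {22} × {58, 59}, {22} × {58, 60}, {22, 24} × {58}, {22, 24} × {60}, {22} × {58, 59, 60}, {22, 23, 24} × {58}, {22, 23, 24} × {60}, {22, 24} × {58, 59}, {22, 24} × {58, 60}, {22, 24} × {58, 59, 60}, {22, 23, 24} × {58, 59}, {22, 23, 24} × {58, 60}, {22, 23, 24} × {58, 59, 60}}; |τ_{X×Y}| = 40.

Enumerate products U × V with U ∈ τ_X, V ∈ τ_Y (deduplicated):
  ∅ × ∅ = {} (∅)
  {22} × {58} = {(22,58)}
  {22} × {60} = {(22,60)}
  {22} × {58, 59} = {(22,58), (22,59)}
  {22} × {58, 60} = {(22,58), (22,60)}
  {22, 24} × {58} = {(22,58), (24,58)}
  {22, 24} × {60} = {(22,60), (24,60)}
  {22} × {58, 59, 60} = {(22,58), (22,59), (22,60)}
  {22, 23, 24} × {58} = {(22,58), (23,58), (24,58)}
  {22, 23, 24} × {60} = {(22,60), (23,60), (24,60)}
  {22, 24} × {58, 59} = {(22,58), (22,59), (24,58), (24,59)}
  {22, 24} × {58, 60} = {(22,58), (22,60), (24,58), (24,60)}
  {22, 24} × {58, 59, 60} = {(22,58), (22,59), (22,60), (24,58), (24,59), (24,60)}
  {22, 23, 24} × {58, 59} = {(22,58), (22,59), (23,58), (23,59), (24,58), (24,59)}
  {22, 23, 24} × {58, 60} = {(22,58), (22,60), (23,58), (23,60), (24,58), (24,60)}
  {22, 23, 24} × {58, 59, 60} = {(22,58), (22,59), (22,60), (23,58), (23,59), (23,60), (24,58), (24,59), (24,60)}
These 16 distinct sets form the basis B.
Close under arbitrary unions to get τ_{X×Y}; counting gives |τ_{X×Y}| = 40.


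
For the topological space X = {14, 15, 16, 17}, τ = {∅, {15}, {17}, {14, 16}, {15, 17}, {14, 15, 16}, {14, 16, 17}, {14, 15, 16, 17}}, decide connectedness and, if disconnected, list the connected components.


(X, τ) is disconnected; components = [{15}, {17}, {14, 16}].

Find clopen sets (U ∈ τ with X ∖ U ∈ τ):
  U = ∅, X ∖ U = {14, 15, 16, 17} — both open, so U is clopen.
  U = {15}, X ∖ U = {14, 16, 17} — both open, so U is clopen.
  U = {17}, X ∖ U = {14, 15, 16} — both open, so U is clopen.
  U = {14, 16}, X ∖ U = {15, 17} — both open, so U is clopen.
  U = {15, 17}, X ∖ U = {14, 16} — both open, so U is clopen.
  U = {14, 15, 16}, X ∖ U = {17} — both open, so U is clopen.
  U = {14, 16, 17}, X ∖ U = {15} — both open, so U is clopen.
  U = {14, 15, 16, 17}, X ∖ U = ∅ — both open, so U is clopen.
Nontrivial clopen(s) exist: e.g. {14, 16}. So (X, τ) is disconnected.
Compute connected components by grouping points that agree on all clopens:
  component: {15}
  component: {17}
  component: {14, 16}


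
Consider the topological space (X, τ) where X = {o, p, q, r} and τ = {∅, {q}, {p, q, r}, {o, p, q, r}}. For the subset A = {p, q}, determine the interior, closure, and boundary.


int(A) = {q}, cl(A) = {o, p, q, r}, ∂A = {o, p, r}.

Closed sets in (X, τ) are complements of opens:
  closed(X, τ) = {∅, {o}, {o, p, r}, {o, p, q, r}}.
int(A) = ⋃ {U ∈ τ : U ⊆ A}. Opens contained in A: ∅, {q}.
Taking the union of these: int(A) = {q}.
cl(A) = ⋂ {C closed : A ⊆ C}. Closed sets containing A: {o, p, q, r}.
Intersecting these: cl(A) = {o, p, q, r}.
∂A = cl(A) ∖ int(A) = {o, p, q, r} ∖ {q} = {o, p, r}.


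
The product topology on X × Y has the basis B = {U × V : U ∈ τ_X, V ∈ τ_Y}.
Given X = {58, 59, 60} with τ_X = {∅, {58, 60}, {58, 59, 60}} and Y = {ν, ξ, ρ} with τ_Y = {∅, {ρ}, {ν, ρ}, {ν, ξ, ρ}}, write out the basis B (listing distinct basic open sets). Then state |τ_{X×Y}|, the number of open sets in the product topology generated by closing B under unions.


Basis B = {∅ × ∅, {58, 60} × {ρ}, {58, 59, 60} × {ρ}, {58, 60} × {ν, ρ}, {58, 60} × {ν, ξ, ρ}, {58, 59, 60} × {ν, ρ}, {58, 59, 60} × {ν, ξ, ρ}}; |τ_{X×Y}| = 10.

Enumerate products U × V with U ∈ τ_X, V ∈ τ_Y (deduplicated):
  ∅ × ∅ = {} (∅)
  {58, 60} × {ρ} = {(58,ρ), (60,ρ)}
  {58, 59, 60} × {ρ} = {(58,ρ), (59,ρ), (60,ρ)}
  {58, 60} × {ν, ρ} = {(58,ν), (58,ρ), (60,ν), (60,ρ)}
  {58, 60} × {ν, ξ, ρ} = {(58,ν), (58,ξ), (58,ρ), (60,ν), (60,ξ), (60,ρ)}
  {58, 59, 60} × {ν, ρ} = {(58,ν), (58,ρ), (59,ν), (59,ρ), (60,ν), (60,ρ)}
  {58, 59, 60} × {ν, ξ, ρ} = {(58,ν), (58,ξ), (58,ρ), (59,ν), (59,ξ), (59,ρ), (60,ν), (60,ξ), (60,ρ)}
These 7 distinct sets form the basis B.
Close under arbitrary unions to get τ_{X×Y}; counting gives |τ_{X×Y}| = 10.


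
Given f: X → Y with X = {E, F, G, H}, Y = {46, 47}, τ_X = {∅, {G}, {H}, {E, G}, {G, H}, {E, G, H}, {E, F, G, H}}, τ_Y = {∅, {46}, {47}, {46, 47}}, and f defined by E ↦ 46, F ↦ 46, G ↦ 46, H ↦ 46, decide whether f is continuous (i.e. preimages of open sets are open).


f IS continuous.

Compute f^{-1}(U) for each U ∈ τ_Y:
  U = ∅: f^{-1}(U) = ∅ ∈ τ_X ✓.
  U = {46}: f^{-1}(U) = {E, F, G, H} ∈ τ_X ✓.
  U = {47}: f^{-1}(U) = ∅ ∈ τ_X ✓.
  U = {46, 47}: f^{-1}(U) = {E, F, G, H} ∈ τ_X ✓.
Every preimage lies in τ_X, so f IS continuous.


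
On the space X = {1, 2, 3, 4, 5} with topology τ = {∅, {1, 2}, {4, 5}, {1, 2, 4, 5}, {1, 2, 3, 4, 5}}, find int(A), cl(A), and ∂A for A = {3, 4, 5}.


int(A) = {4, 5}, cl(A) = {3, 4, 5}, ∂A = {3}.

Closed sets in (X, τ) are complements of opens:
  closed(X, τ) = {∅, {3}, {1, 2, 3}, {3, 4, 5}, {1, 2, 3, 4, 5}}.
int(A) = ⋃ {U ∈ τ : U ⊆ A}. Opens contained in A: ∅, {4, 5}.
Taking the union of these: int(A) = {4, 5}.
cl(A) = ⋂ {C closed : A ⊆ C}. Closed sets containing A: {3, 4, 5}, {1, 2, 3, 4, 5}.
Intersecting these: cl(A) = {3, 4, 5}.
∂A = cl(A) ∖ int(A) = {3, 4, 5} ∖ {4, 5} = {3}.


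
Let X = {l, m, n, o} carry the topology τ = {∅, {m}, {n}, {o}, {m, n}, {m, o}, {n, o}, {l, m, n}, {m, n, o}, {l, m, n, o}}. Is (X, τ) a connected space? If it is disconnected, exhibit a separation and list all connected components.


(X, τ) is disconnected; components = [{o}, {l, m, n}].

Find clopen sets (U ∈ τ with X ∖ U ∈ τ):
  U = ∅, X ∖ U = {l, m, n, o} — both open, so U is clopen.
  U = {o}, X ∖ U = {l, m, n} — both open, so U is clopen.
  U = {l, m, n}, X ∖ U = {o} — both open, so U is clopen.
  U = {l, m, n, o}, X ∖ U = ∅ — both open, so U is clopen.
Nontrivial clopen(s) exist: e.g. {l, m, n}. So (X, τ) is disconnected.
Compute connected components by grouping points that agree on all clopens:
  component: {o}
  component: {l, m, n}


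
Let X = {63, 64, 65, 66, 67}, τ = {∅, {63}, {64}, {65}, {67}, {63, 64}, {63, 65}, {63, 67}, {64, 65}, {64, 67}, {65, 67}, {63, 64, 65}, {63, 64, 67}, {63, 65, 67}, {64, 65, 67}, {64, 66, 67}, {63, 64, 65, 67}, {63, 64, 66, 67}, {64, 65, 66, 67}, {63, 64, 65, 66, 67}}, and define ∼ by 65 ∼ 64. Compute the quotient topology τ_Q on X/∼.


X/∼ = {[63], [64=65], [66], [67]}; |τ_Q| = 10.

Equivalence classes: [63], [64=65], [66], [67].
Quotient map π: X → X/∼ sends 63 ↦ [63], 64 ↦ [64=65], 65 ↦ [64=65], 66 ↦ [66], 67 ↦ [67].
For each subset V ⊆ X/∼, compute π^{-1}(V) ⊆ X and check whether π^{-1}(V) ∈ τ. V is open in τ_Q iff π^{-1}(V) ∈ τ.
  V = {}: π^{-1}(V) = ∅ ∈ τ ✓.
  V = {[63]}: π^{-1}(V) = {63} ∈ τ ✓.
  V = {[64=65]}: π^{-1}(V) = {64, 65} ∈ τ ✓.
  V = {[63], [64=65]}: π^{-1}(V) = {63, 64, 65} ∈ τ ✓.
  V = {[66]}: π^{-1}(V) = {66} ∉ τ ✗.
  V = {[63], [66]}: π^{-1}(V) = {63, 66} ∉ τ ✗.
  V = {[64=65], [66]}: π^{-1}(V) = {64, 65, 66} ∉ τ ✗.
  V = {[63], [64=65], [66]}: π^{-1}(V) = {63, 64, 65, 66} ∉ τ ✗.
  V = {[67]}: π^{-1}(V) = {67} ∈ τ ✓.
  V = {[63], [67]}: π^{-1}(V) = {63, 67} ∈ τ ✓.
  V = {[64=65], [67]}: π^{-1}(V) = {64, 65, 67} ∈ τ ✓.
  V = {[63], [64=65], [67]}: π^{-1}(V) = {63, 64, 65, 67} ∈ τ ✓.
  V = {[66], [67]}: π^{-1}(V) = {66, 67} ∉ τ ✗.
  V = {[63], [66], [67]}: π^{-1}(V) = {63, 66, 67} ∉ τ ✗.
  V = {[64=65], [66], [67]}: π^{-1}(V) = {64, 65, 66, 67} ∈ τ ✓.
  V = {[63], [64=65], [66], [67]}: π^{-1}(V) = {63, 64, 65, 66, 67} ∈ τ ✓.
Open sets in the quotient: τ_Q = {{}, {[63]}, {[64=65]}, {[63], [64=65]}, {[67]}, {[63], [67]}, {[64=65], [67]}, {[63], [64=65], [67]}, {[64=65], [66], [67]}, {[63], [64=65], [66], [67]}} (10 elements).


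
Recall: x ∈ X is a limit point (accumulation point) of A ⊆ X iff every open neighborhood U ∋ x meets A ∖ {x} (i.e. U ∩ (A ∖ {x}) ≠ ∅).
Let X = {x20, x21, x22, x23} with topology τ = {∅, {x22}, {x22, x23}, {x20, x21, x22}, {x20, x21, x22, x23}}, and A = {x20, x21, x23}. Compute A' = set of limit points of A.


A' = {x20, x21}

For each x ∈ X, list the open sets U ∈ τ with x ∈ U, then check whether U ∩ (A ∖ {x}) ≠ ∅ for every such U.
  x = x20: opens ∋ x are {x20, x21, x22}, {x20, x21, x22, x23}; each meets A ∖ {x20}, so x IS a limit point.
  x = x21: opens ∋ x are {x20, x21, x22}, {x20, x21, x22, x23}; each meets A ∖ {x21}, so x IS a limit point.
  x = x22: open {x22} ∋ x has {x22} ∩ (A ∖ {x22}) = ∅, so x is NOT a limit point.
  x = x23: open {x22, x23} ∋ x has {x22, x23} ∩ (A ∖ {x23}) = ∅, so x is NOT a limit point.
Collecting: A' = {x20, x21}.


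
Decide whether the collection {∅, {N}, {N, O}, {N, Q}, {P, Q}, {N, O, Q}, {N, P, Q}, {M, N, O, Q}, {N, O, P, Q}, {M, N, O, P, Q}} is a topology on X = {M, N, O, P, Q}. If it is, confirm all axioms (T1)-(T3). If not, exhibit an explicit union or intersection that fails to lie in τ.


τ is NOT a topology on X.

Axiom (T1): ∅ ∈ τ? Yes; X ∈ τ? Yes.
Axiom (T2/T3): check pairwise unions and intersections of members of τ.
Counterexample for (T3): {N, Q} ∩ {P, Q} = {Q} ∉ τ. Therefore τ is NOT a topology.


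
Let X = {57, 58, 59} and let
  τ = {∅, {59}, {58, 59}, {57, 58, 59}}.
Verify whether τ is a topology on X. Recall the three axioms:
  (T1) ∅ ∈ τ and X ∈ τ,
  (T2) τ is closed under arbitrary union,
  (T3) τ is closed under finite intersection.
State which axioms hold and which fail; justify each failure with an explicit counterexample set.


τ IS a topology on X.

Axiom (T1): ∅ ∈ τ? Yes; X ∈ τ? Yes.
Axiom (T2/T3): check pairwise unions and intersections of members of τ.
All pairwise intersections and unions checked — each lies in τ. Therefore τ satisfies (T1), (T2), (T3): it IS a topology on X.


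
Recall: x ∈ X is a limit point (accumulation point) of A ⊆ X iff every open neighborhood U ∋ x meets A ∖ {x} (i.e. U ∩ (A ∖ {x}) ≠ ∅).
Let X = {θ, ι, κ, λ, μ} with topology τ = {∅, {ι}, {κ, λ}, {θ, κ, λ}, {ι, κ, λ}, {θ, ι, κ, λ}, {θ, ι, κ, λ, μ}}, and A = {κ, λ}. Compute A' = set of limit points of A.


A' = {θ, κ, λ, μ}

For each x ∈ X, list the open sets U ∈ τ with x ∈ U, then check whether U ∩ (A ∖ {x}) ≠ ∅ for every such U.
  x = θ: opens ∋ x are {θ, κ, λ}, {θ, ι, κ, λ}, {θ, ι, κ, λ, μ}; each meets A ∖ {θ}, so x IS a limit point.
  x = ι: open {ι} ∋ x has {ι} ∩ (A ∖ {ι}) = ∅, so x is NOT a limit point.
  x = κ: opens ∋ x are {κ, λ}, {θ, κ, λ}, {ι, κ, λ}, {θ, ι, κ, λ}, {θ, ι, κ, λ, μ}; each meets A ∖ {κ}, so x IS a limit point.
  x = λ: opens ∋ x are {κ, λ}, {θ, κ, λ}, {ι, κ, λ}, {θ, ι, κ, λ}, {θ, ι, κ, λ, μ}; each meets A ∖ {λ}, so x IS a limit point.
  x = μ: opens ∋ x are {θ, ι, κ, λ, μ}; each meets A ∖ {μ}, so x IS a limit point.
Collecting: A' = {θ, κ, λ, μ}.
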